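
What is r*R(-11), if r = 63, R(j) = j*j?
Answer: 7623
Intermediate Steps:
R(j) = j²
r*R(-11) = 63*(-11)² = 63*121 = 7623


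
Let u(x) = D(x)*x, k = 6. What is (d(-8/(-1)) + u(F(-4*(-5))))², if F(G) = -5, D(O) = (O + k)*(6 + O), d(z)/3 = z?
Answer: 361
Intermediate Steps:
d(z) = 3*z
D(O) = (6 + O)² (D(O) = (O + 6)*(6 + O) = (6 + O)*(6 + O) = (6 + O)²)
u(x) = x*(36 + x² + 12*x) (u(x) = (36 + x² + 12*x)*x = x*(36 + x² + 12*x))
(d(-8/(-1)) + u(F(-4*(-5))))² = (3*(-8/(-1)) - 5*(36 + (-5)² + 12*(-5)))² = (3*(-8*(-1)) - 5*(36 + 25 - 60))² = (3*8 - 5*1)² = (24 - 5)² = 19² = 361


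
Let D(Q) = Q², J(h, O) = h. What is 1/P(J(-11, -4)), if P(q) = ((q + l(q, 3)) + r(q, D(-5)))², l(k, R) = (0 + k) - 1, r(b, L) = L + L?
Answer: 1/729 ≈ 0.0013717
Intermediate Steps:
r(b, L) = 2*L
l(k, R) = -1 + k (l(k, R) = k - 1 = -1 + k)
P(q) = (49 + 2*q)² (P(q) = ((q + (-1 + q)) + 2*(-5)²)² = ((-1 + 2*q) + 2*25)² = ((-1 + 2*q) + 50)² = (49 + 2*q)²)
1/P(J(-11, -4)) = 1/((49 + 2*(-11))²) = 1/((49 - 22)²) = 1/(27²) = 1/729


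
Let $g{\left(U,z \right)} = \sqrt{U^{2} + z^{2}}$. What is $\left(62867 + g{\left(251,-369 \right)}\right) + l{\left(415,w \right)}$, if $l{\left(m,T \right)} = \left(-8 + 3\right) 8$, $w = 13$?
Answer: $62827 + \sqrt{199162} \approx 63273.0$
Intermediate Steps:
$l{\left(m,T \right)} = -40$ ($l{\left(m,T \right)} = \left(-5\right) 8 = -40$)
$\left(62867 + g{\left(251,-369 \right)}\right) + l{\left(415,w \right)} = \left(62867 + \sqrt{251^{2} + \left(-369\right)^{2}}\right) - 40 = \left(62867 + \sqrt{63001 + 136161}\right) - 40 = \left(62867 + \sqrt{199162}\right) - 40 = 62827 + \sqrt{199162}$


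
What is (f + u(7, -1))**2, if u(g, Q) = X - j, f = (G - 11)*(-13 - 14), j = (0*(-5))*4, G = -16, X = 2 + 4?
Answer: 540225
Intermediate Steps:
X = 6
j = 0 (j = 0*4 = 0)
f = 729 (f = (-16 - 11)*(-13 - 14) = -27*(-27) = 729)
u(g, Q) = 6 (u(g, Q) = 6 - 1*0 = 6 + 0 = 6)
(f + u(7, -1))**2 = (729 + 6)**2 = 735**2 = 540225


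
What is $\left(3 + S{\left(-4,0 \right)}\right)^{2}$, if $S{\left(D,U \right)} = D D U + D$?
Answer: $1$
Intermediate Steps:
$S{\left(D,U \right)} = D + U D^{2}$ ($S{\left(D,U \right)} = D^{2} U + D = U D^{2} + D = D + U D^{2}$)
$\left(3 + S{\left(-4,0 \right)}\right)^{2} = \left(3 - 4 \left(1 - 0\right)\right)^{2} = \left(3 - 4 \left(1 + 0\right)\right)^{2} = \left(3 - 4\right)^{2} = \left(-1\right)^{2} = 1$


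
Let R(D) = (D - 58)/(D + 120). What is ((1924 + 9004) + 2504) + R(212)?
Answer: 2229789/166 ≈ 13432.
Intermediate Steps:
R(D) = (-58 + D)/(120 + D)
((1924 + 9004) + 2504) + R(212) = ((1924 + 9004) + 2504) + (-58 + 212)/(120 + 212) = (10928 + 2504) + 154/332 = 13432 + (1/332)*154 = 13432 + 77/166 = 2229789/166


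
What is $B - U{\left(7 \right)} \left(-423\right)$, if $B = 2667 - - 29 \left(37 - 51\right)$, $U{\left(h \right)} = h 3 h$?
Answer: $64442$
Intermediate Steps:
$U{\left(h \right)} = 3 h^{2}$
$B = 2261$ ($B = 2667 - \left(-29\right) \left(-14\right) = 2667 - 406 = 2261$)
$B - U{\left(7 \right)} \left(-423\right) = 2261 - 3 \cdot 7^{2} \left(-423\right) = 2261 - 3 \cdot 49 \left(-423\right) = 2261 - 147 \left(-423\right) = 2261 - -62181 = 2261 + 62181 = 64442$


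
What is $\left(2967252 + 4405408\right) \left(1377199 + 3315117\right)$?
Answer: $34594850480560$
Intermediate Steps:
$\left(2967252 + 4405408\right) \left(1377199 + 3315117\right) = 7372660 \cdot 4692316 = 34594850480560$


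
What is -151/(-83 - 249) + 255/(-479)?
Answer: -12331/159028 ≈ -0.077540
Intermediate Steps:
-151/(-83 - 249) + 255/(-479) = -151/(-332) + 255*(-1/479) = -151*(-1/332) - 255/479 = 151/332 - 255/479 = -12331/159028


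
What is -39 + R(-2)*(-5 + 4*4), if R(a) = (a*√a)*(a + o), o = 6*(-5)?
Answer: -39 + 704*I*√2 ≈ -39.0 + 995.61*I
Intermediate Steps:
o = -30
R(a) = a^(3/2)*(-30 + a) (R(a) = (a*√a)*(a - 30) = a^(3/2)*(-30 + a))
-39 + R(-2)*(-5 + 4*4) = -39 + ((-2)^(3/2)*(-30 - 2))*(-5 + 4*4) = -39 + (-2*I*√2*(-32))*(-5 + 16) = -39 + (64*I*√2)*11 = -39 + 704*I*√2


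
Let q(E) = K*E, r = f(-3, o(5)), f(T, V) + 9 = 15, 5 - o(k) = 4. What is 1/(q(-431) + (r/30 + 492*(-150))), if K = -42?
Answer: -5/278489 ≈ -1.7954e-5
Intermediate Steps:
o(k) = 1 (o(k) = 5 - 1*4 = 5 - 4 = 1)
f(T, V) = 6 (f(T, V) = -9 + 15 = 6)
r = 6
q(E) = -42*E
1/(q(-431) + (r/30 + 492*(-150))) = 1/(-42*(-431) + (6/30 + 492*(-150))) = 1/(18102 + (6*(1/30) - 73800)) = 1/(18102 + (1/5 - 73800)) = 1/(18102 - 368999/5) = 1/(-278489/5) = -5/278489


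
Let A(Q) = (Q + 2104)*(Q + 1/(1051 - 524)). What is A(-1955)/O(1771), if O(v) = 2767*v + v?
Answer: -38378079/645855364 ≈ -0.059422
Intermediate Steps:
O(v) = 2768*v
A(Q) = (2104 + Q)*(1/527 + Q) (A(Q) = (2104 + Q)*(Q + 1/527) = (2104 + Q)*(1/527 + Q))
A(-1955)/O(1771) = (2104/527 + (-1955)**2 + (1108809/527)*(-1955))/((2768*1771)) = (2104/527 + 3822025 - 127513035/31)/4902128 = -153512316/527*1/4902128 = -38378079/645855364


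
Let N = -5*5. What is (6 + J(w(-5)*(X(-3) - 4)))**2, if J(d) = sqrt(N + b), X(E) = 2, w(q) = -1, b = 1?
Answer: 12 + 24*I*sqrt(6) ≈ 12.0 + 58.788*I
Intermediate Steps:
N = -25
J(d) = 2*I*sqrt(6) (J(d) = sqrt(-25 + 1) = sqrt(-24) = 2*I*sqrt(6))
(6 + J(w(-5)*(X(-3) - 4)))**2 = (6 + 2*I*sqrt(6))**2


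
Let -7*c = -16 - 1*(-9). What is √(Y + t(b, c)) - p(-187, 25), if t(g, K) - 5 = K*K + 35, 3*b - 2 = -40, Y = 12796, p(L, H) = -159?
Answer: 159 + √12837 ≈ 272.30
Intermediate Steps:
c = 1 (c = -(-16 - 1*(-9))/7 = -(-16 + 9)/7 = -⅐*(-7) = 1)
b = -38/3 (b = ⅔ + (⅓)*(-40) = ⅔ - 40/3 = -38/3 ≈ -12.667)
t(g, K) = 40 + K² (t(g, K) = 5 + (K*K + 35) = 5 + (K² + 35) = 5 + (35 + K²) = 40 + K²)
√(Y + t(b, c)) - p(-187, 25) = √(12796 + (40 + 1²)) - 1*(-159) = √(12796 + (40 + 1)) + 159 = √(12796 + 41) + 159 = √12837 + 159 = 159 + √12837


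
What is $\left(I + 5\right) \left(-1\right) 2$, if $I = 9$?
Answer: $-28$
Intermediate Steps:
$\left(I + 5\right) \left(-1\right) 2 = \left(9 + 5\right) \left(-1\right) 2 = 14 \left(-1\right) 2 = \left(-14\right) 2 = -28$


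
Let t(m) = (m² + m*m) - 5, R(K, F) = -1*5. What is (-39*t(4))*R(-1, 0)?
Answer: 5265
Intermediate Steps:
R(K, F) = -5
t(m) = -5 + 2*m² (t(m) = (m² + m²) - 5 = 2*m² - 5 = -5 + 2*m²)
(-39*t(4))*R(-1, 0) = -39*(-5 + 2*4²)*(-5) = -39*(-5 + 2*16)*(-5) = -39*(-5 + 32)*(-5) = -39*27*(-5) = -1053*(-5) = 5265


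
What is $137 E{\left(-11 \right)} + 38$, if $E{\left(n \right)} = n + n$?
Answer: $-2976$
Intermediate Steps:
$E{\left(n \right)} = 2 n$
$137 E{\left(-11 \right)} + 38 = 137 \cdot 2 \left(-11\right) + 38 = 137 \left(-22\right) + 38 = -3014 + 38 = -2976$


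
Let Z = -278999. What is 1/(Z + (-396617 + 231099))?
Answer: -1/444517 ≈ -2.2496e-6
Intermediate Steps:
1/(Z + (-396617 + 231099)) = 1/(-278999 + (-396617 + 231099)) = 1/(-278999 - 165518) = 1/(-444517) = -1/444517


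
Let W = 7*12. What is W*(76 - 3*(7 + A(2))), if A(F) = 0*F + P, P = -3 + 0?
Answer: 5376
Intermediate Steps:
P = -3
W = 84
A(F) = -3 (A(F) = 0*F - 3 = 0 - 3 = -3)
W*(76 - 3*(7 + A(2))) = 84*(76 - 3*(7 - 3)) = 84*(76 - 3*4) = 84*(76 - 12) = 84*64 = 5376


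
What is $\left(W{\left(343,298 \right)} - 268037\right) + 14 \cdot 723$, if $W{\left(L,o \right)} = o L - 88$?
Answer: $-155789$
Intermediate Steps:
$W{\left(L,o \right)} = -88 + L o$ ($W{\left(L,o \right)} = L o - 88 = -88 + L o$)
$\left(W{\left(343,298 \right)} - 268037\right) + 14 \cdot 723 = \left(\left(-88 + 343 \cdot 298\right) - 268037\right) + 14 \cdot 723 = \left(\left(-88 + 102214\right) - 268037\right) + 10122 = \left(102126 - 268037\right) + 10122 = -165911 + 10122 = -155789$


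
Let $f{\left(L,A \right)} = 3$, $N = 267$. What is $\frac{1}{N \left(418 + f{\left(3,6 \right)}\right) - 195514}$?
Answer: $- \frac{1}{83107} \approx -1.2033 \cdot 10^{-5}$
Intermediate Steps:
$\frac{1}{N \left(418 + f{\left(3,6 \right)}\right) - 195514} = \frac{1}{267 \left(418 + 3\right) - 195514} = \frac{1}{267 \cdot 421 - 195514} = \frac{1}{112407 - 195514} = \frac{1}{-83107} = - \frac{1}{83107}$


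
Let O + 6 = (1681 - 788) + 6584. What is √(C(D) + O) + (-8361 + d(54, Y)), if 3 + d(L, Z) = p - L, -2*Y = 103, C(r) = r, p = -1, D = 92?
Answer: -8419 + √7563 ≈ -8332.0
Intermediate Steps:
Y = -103/2 (Y = -½*103 = -103/2 ≈ -51.500)
d(L, Z) = -4 - L (d(L, Z) = -3 + (-1 - L) = -4 - L)
O = 7471 (O = -6 + ((1681 - 788) + 6584) = -6 + (893 + 6584) = -6 + 7477 = 7471)
√(C(D) + O) + (-8361 + d(54, Y)) = √(92 + 7471) + (-8361 + (-4 - 1*54)) = √7563 + (-8361 + (-4 - 54)) = √7563 + (-8361 - 58) = √7563 - 8419 = -8419 + √7563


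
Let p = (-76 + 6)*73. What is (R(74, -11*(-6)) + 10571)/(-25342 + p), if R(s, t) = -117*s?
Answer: -1913/30452 ≈ -0.062820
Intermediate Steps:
p = -5110 (p = -70*73 = -5110)
(R(74, -11*(-6)) + 10571)/(-25342 + p) = (-117*74 + 10571)/(-25342 - 5110) = (-8658 + 10571)/(-30452) = 1913*(-1/30452) = -1913/30452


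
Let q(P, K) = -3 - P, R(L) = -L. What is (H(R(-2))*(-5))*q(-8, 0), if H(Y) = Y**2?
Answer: -100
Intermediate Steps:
(H(R(-2))*(-5))*q(-8, 0) = ((-1*(-2))**2*(-5))*(-3 - 1*(-8)) = (2**2*(-5))*(-3 + 8) = (4*(-5))*5 = -20*5 = -100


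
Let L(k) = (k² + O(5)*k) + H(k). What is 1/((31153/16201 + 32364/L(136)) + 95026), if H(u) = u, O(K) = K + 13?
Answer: 162010/15395722523 ≈ 1.0523e-5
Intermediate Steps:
O(K) = 13 + K
L(k) = k² + 19*k (L(k) = (k² + (13 + 5)*k) + k = (k² + 18*k) + k = k² + 19*k)
1/((31153/16201 + 32364/L(136)) + 95026) = 1/((31153/16201 + 32364/((136*(19 + 136)))) + 95026) = 1/((31153*(1/16201) + 32364/((136*155))) + 95026) = 1/((31153/16201 + 32364/21080) + 95026) = 1/((31153/16201 + 32364*(1/21080)) + 95026) = 1/((31153/16201 + 261/170) + 95026) = 1/(560263/162010 + 95026) = 1/(15395722523/162010) = 162010/15395722523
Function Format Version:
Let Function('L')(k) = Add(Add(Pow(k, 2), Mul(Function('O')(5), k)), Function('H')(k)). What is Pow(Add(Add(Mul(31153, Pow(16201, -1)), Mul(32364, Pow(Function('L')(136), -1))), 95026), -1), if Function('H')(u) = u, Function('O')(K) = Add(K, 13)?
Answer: Rational(162010, 15395722523) ≈ 1.0523e-5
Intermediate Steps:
Function('O')(K) = Add(13, K)
Function('L')(k) = Add(Pow(k, 2), Mul(19, k)) (Function('L')(k) = Add(Add(Pow(k, 2), Mul(Add(13, 5), k)), k) = Add(Add(Pow(k, 2), Mul(18, k)), k) = Add(Pow(k, 2), Mul(19, k)))
Pow(Add(Add(Mul(31153, Pow(16201, -1)), Mul(32364, Pow(Function('L')(136), -1))), 95026), -1) = Pow(Add(Add(Mul(31153, Pow(16201, -1)), Mul(32364, Pow(Mul(136, Add(19, 136)), -1))), 95026), -1) = Pow(Add(Add(Mul(31153, Rational(1, 16201)), Mul(32364, Pow(Mul(136, 155), -1))), 95026), -1) = Pow(Add(Add(Rational(31153, 16201), Mul(32364, Pow(21080, -1))), 95026), -1) = Pow(Add(Add(Rational(31153, 16201), Mul(32364, Rational(1, 21080))), 95026), -1) = Pow(Add(Add(Rational(31153, 16201), Rational(261, 170)), 95026), -1) = Pow(Add(Rational(560263, 162010), 95026), -1) = Pow(Rational(15395722523, 162010), -1) = Rational(162010, 15395722523)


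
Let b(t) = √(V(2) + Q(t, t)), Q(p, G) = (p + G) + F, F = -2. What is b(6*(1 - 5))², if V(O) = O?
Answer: -48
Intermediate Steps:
Q(p, G) = -2 + G + p (Q(p, G) = (p + G) - 2 = (G + p) - 2 = -2 + G + p)
b(t) = √2*√t (b(t) = √(2 + (-2 + t + t)) = √(2 + (-2 + 2*t)) = √(2*t) = √2*√t)
b(6*(1 - 5))² = (√2*√(6*(1 - 5)))² = (√2*√(6*(-4)))² = (√2*√(-24))² = (√2*(2*I*√6))² = (4*I*√3)² = -48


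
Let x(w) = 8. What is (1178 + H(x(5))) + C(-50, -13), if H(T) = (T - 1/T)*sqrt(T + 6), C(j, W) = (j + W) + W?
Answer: 1102 + 63*sqrt(14)/8 ≈ 1131.5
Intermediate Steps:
C(j, W) = j + 2*W (C(j, W) = (W + j) + W = j + 2*W)
H(T) = sqrt(6 + T)*(T - 1/T) (H(T) = (T - 1/T)*sqrt(6 + T) = sqrt(6 + T)*(T - 1/T))
(1178 + H(x(5))) + C(-50, -13) = (1178 + sqrt(6 + 8)*(-1 + 8**2)/8) + (-50 + 2*(-13)) = (1178 + sqrt(14)*(-1 + 64)/8) + (-50 - 26) = (1178 + (1/8)*sqrt(14)*63) - 76 = (1178 + 63*sqrt(14)/8) - 76 = 1102 + 63*sqrt(14)/8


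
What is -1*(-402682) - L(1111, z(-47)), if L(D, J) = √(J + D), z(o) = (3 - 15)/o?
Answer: 402682 - √2454763/47 ≈ 4.0265e+5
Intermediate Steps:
z(o) = -12/o
L(D, J) = √(D + J)
-1*(-402682) - L(1111, z(-47)) = -1*(-402682) - √(1111 - 12/(-47)) = 402682 - √(1111 - 12*(-1/47)) = 402682 - √(1111 + 12/47) = 402682 - √(52229/47) = 402682 - √2454763/47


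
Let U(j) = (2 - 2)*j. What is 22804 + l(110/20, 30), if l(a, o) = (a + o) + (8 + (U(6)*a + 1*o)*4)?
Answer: 45935/2 ≈ 22968.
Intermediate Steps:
U(j) = 0 (U(j) = 0*j = 0)
l(a, o) = 8 + a + 5*o (l(a, o) = (a + o) + (8 + (0*a + 1*o)*4) = (a + o) + (8 + (0 + o)*4) = (a + o) + (8 + o*4) = (a + o) + (8 + 4*o) = 8 + a + 5*o)
22804 + l(110/20, 30) = 22804 + (8 + 110/20 + 5*30) = 22804 + (8 + 110*(1/20) + 150) = 22804 + (8 + 11/2 + 150) = 22804 + 327/2 = 45935/2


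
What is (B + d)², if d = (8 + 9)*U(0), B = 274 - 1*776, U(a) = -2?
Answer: 287296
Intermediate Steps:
B = -502 (B = 274 - 776 = -502)
d = -34 (d = (8 + 9)*(-2) = 17*(-2) = -34)
(B + d)² = (-502 - 34)² = (-536)² = 287296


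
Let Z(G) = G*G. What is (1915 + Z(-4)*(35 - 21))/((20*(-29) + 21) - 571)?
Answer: -2139/1130 ≈ -1.8929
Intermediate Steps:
Z(G) = G²
(1915 + Z(-4)*(35 - 21))/((20*(-29) + 21) - 571) = (1915 + (-4)²*(35 - 21))/((20*(-29) + 21) - 571) = (1915 + 16*14)/((-580 + 21) - 571) = (1915 + 224)/(-559 - 571) = 2139/(-1130) = 2139*(-1/1130) = -2139/1130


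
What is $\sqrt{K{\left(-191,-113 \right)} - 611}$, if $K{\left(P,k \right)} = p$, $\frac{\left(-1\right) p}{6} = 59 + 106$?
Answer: $i \sqrt{1601} \approx 40.013 i$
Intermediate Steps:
$p = -990$ ($p = - 6 \left(59 + 106\right) = \left(-6\right) 165 = -990$)
$K{\left(P,k \right)} = -990$
$\sqrt{K{\left(-191,-113 \right)} - 611} = \sqrt{-990 - 611} = \sqrt{-1601} = i \sqrt{1601}$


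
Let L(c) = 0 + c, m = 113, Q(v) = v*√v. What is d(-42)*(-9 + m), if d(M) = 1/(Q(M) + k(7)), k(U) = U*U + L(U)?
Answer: 104/1379 + 78*I*√42/1379 ≈ 0.075417 + 0.36657*I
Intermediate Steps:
Q(v) = v^(3/2)
L(c) = c
k(U) = U + U² (k(U) = U*U + U = U² + U = U + U²)
d(M) = 1/(56 + M^(3/2)) (d(M) = 1/(M^(3/2) + 7*(1 + 7)) = 1/(M^(3/2) + 7*8) = 1/(M^(3/2) + 56) = 1/(56 + M^(3/2)))
d(-42)*(-9 + m) = (-9 + 113)/(56 + (-42)^(3/2)) = 104/(56 - 42*I*√42)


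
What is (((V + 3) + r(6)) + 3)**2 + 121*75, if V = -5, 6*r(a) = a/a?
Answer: 326749/36 ≈ 9076.4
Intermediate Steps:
r(a) = 1/6 (r(a) = (a/a)/6 = (1/6)*1 = 1/6)
(((V + 3) + r(6)) + 3)**2 + 121*75 = (((-5 + 3) + 1/6) + 3)**2 + 121*75 = ((-2 + 1/6) + 3)**2 + 9075 = (-11/6 + 3)**2 + 9075 = (7/6)**2 + 9075 = 49/36 + 9075 = 326749/36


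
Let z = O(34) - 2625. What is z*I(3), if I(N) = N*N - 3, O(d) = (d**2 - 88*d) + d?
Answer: -26562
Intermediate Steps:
O(d) = d**2 - 87*d
I(N) = -3 + N**2 (I(N) = N**2 - 3 = -3 + N**2)
z = -4427 (z = 34*(-87 + 34) - 2625 = 34*(-53) - 2625 = -1802 - 2625 = -4427)
z*I(3) = -4427*(-3 + 3**2) = -4427*(-3 + 9) = -4427*6 = -26562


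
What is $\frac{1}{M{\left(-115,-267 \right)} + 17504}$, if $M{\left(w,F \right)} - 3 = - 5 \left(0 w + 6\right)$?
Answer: $\frac{1}{17477} \approx 5.7218 \cdot 10^{-5}$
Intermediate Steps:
$M{\left(w,F \right)} = -27$ ($M{\left(w,F \right)} = 3 - 5 \left(0 w + 6\right) = 3 - 5 \left(0 + 6\right) = 3 - 30 = -27$)
$\frac{1}{M{\left(-115,-267 \right)} + 17504} = \frac{1}{-27 + 17504} = \frac{1}{17477}$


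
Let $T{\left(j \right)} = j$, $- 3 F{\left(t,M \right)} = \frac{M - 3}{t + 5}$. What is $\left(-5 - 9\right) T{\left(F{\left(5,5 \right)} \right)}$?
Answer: $\frac{14}{15} \approx 0.93333$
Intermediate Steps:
$F{\left(t,M \right)} = - \frac{-3 + M}{3 \left(5 + t\right)}$ ($F{\left(t,M \right)} = - \frac{\left(M - 3\right) \frac{1}{t + 5}}{3} = - \frac{\left(-3 + M\right) \frac{1}{5 + t}}{3} = - \frac{\frac{1}{5 + t} \left(-3 + M\right)}{3} = - \frac{-3 + M}{3 \left(5 + t\right)}$)
$\left(-5 - 9\right) T{\left(F{\left(5,5 \right)} \right)} = \left(-5 - 9\right) \frac{3 - 5}{3 \left(5 + 5\right)} = - 14 \frac{3 - 5}{3 \cdot 10} = - 14 \cdot \frac{1}{3} \cdot \frac{1}{10} \left(-2\right) = \left(-14\right) \left(- \frac{1}{15}\right) = \frac{14}{15}$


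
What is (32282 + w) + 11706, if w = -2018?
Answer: 41970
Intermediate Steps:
(32282 + w) + 11706 = (32282 - 2018) + 11706 = 30264 + 11706 = 41970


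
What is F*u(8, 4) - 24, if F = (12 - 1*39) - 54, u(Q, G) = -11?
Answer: 867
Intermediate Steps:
F = -81 (F = (12 - 39) - 54 = -27 - 54 = -81)
F*u(8, 4) - 24 = -81*(-11) - 24 = 891 - 24 = 867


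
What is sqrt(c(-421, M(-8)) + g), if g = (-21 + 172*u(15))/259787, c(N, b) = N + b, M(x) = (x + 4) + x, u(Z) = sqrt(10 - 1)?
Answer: 2*I*sqrt(60377545393)/23617 ≈ 20.809*I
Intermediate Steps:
u(Z) = 3 (u(Z) = sqrt(9) = 3)
M(x) = 4 + 2*x (M(x) = (4 + x) + x = 4 + 2*x)
g = 45/23617 (g = (-21 + 172*3)/259787 = (-21 + 516)*(1/259787) = 495*(1/259787) = 45/23617 ≈ 0.0019054)
sqrt(c(-421, M(-8)) + g) = sqrt((-421 + (4 + 2*(-8))) + 45/23617) = sqrt((-421 + (4 - 16)) + 45/23617) = sqrt((-421 - 12) + 45/23617) = sqrt(-433 + 45/23617) = sqrt(-10226116/23617) = 2*I*sqrt(60377545393)/23617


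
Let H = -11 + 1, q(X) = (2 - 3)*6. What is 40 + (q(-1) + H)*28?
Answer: -408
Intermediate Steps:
q(X) = -6 (q(X) = -1*6 = -6)
H = -10
40 + (q(-1) + H)*28 = 40 + (-6 - 10)*28 = 40 - 16*28 = 40 - 448 = -408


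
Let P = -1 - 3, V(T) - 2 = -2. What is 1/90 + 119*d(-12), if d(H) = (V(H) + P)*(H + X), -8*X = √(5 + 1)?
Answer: 514081/90 + 119*√6/2 ≈ 5857.8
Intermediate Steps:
V(T) = 0 (V(T) = 2 - 2 = 0)
P = -4
X = -√6/8 (X = -√(5 + 1)/8 = -√6/8 ≈ -0.30619)
d(H) = √6/2 - 4*H (d(H) = (0 - 4)*(H - √6/8) = -4*(H - √6/8) = √6/2 - 4*H)
1/90 + 119*d(-12) = 1/90 + 119*(√6/2 - 4*(-12)) = 1/90 + 119*(√6/2 + 48) = 1/90 + 119*(48 + √6/2) = 1/90 + (5712 + 119*√6/2) = 514081/90 + 119*√6/2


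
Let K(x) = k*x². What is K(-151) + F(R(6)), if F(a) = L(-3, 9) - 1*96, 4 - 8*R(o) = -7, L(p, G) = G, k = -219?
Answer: -4993506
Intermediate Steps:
R(o) = 11/8 (R(o) = ½ - ⅛*(-7) = ½ + 7/8 = 11/8)
F(a) = -87 (F(a) = 9 - 1*96 = 9 - 96 = -87)
K(x) = -219*x²
K(-151) + F(R(6)) = -219*(-151)² - 87 = -219*22801 - 87 = -4993419 - 87 = -4993506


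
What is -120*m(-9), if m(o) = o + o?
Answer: 2160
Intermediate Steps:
m(o) = 2*o
-120*m(-9) = -240*(-9) = -120*(-18) = 2160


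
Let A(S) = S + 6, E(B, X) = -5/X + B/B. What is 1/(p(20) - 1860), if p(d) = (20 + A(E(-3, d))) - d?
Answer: -4/7413 ≈ -0.00053959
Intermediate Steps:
E(B, X) = 1 - 5/X (E(B, X) = -5/X + 1 = 1 - 5/X)
A(S) = 6 + S
p(d) = 26 - d + (-5 + d)/d (p(d) = (20 + (6 + (-5 + d)/d)) - d = (26 + (-5 + d)/d) - d = 26 - d + (-5 + d)/d)
1/(p(20) - 1860) = 1/((27 - 1*20 - 5/20) - 1860) = 1/((27 - 20 - 5*1/20) - 1860) = 1/((27 - 20 - 1/4) - 1860) = 1/(27/4 - 1860) = 1/(-7413/4) = -4/7413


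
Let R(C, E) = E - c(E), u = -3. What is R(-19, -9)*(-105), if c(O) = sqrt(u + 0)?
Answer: 945 + 105*I*sqrt(3) ≈ 945.0 + 181.87*I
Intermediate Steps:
c(O) = I*sqrt(3) (c(O) = sqrt(-3 + 0) = sqrt(-3) = I*sqrt(3))
R(C, E) = E - I*sqrt(3)
R(-19, -9)*(-105) = (-9 - I*sqrt(3))*(-105) = 945 + 105*I*sqrt(3)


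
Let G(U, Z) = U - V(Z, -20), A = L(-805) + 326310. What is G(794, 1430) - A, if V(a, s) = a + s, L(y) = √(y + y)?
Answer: -326926 - I*√1610 ≈ -3.2693e+5 - 40.125*I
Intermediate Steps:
L(y) = √2*√y (L(y) = √(2*y) = √2*√y)
A = 326310 + I*√1610 (A = √2*√(-805) + 326310 = √2*(I*√805) + 326310 = I*√1610 + 326310 = 326310 + I*√1610 ≈ 3.2631e+5 + 40.125*I)
G(U, Z) = 20 + U - Z (G(U, Z) = U - (Z - 20) = U - (-20 + Z) = U + (20 - Z) = 20 + U - Z)
G(794, 1430) - A = (20 + 794 - 1*1430) - (326310 + I*√1610) = (20 + 794 - 1430) + (-326310 - I*√1610) = -616 + (-326310 - I*√1610) = -326926 - I*√1610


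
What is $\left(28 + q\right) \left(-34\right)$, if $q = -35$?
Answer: $238$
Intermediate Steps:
$\left(28 + q\right) \left(-34\right) = \left(28 - 35\right) \left(-34\right) = \left(-7\right) \left(-34\right) = 238$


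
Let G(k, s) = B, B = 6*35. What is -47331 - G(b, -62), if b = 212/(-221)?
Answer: -47541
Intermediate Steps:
B = 210
b = -212/221 (b = 212*(-1/221) = -212/221 ≈ -0.95928)
G(k, s) = 210
-47331 - G(b, -62) = -47331 - 1*210 = -47331 - 210 = -47541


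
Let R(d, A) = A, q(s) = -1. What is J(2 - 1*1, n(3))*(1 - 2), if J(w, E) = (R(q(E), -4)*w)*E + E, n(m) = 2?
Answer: 6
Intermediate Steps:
J(w, E) = E - 4*E*w (J(w, E) = (-4*w)*E + E = -4*E*w + E = E - 4*E*w)
J(2 - 1*1, n(3))*(1 - 2) = (2*(1 - 4*(2 - 1*1)))*(1 - 2) = (2*(1 - 4*(2 - 1)))*(-1) = (2*(1 - 4*1))*(-1) = (2*(1 - 4))*(-1) = (2*(-3))*(-1) = -6*(-1) = 6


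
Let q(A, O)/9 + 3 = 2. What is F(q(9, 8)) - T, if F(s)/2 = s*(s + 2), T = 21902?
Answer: -21776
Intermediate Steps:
q(A, O) = -9 (q(A, O) = -27 + 9*2 = -27 + 18 = -9)
F(s) = 2*s*(2 + s) (F(s) = 2*(s*(s + 2)) = 2*(s*(2 + s)) = 2*s*(2 + s))
F(q(9, 8)) - T = 2*(-9)*(2 - 9) - 1*21902 = 2*(-9)*(-7) - 21902 = 126 - 21902 = -21776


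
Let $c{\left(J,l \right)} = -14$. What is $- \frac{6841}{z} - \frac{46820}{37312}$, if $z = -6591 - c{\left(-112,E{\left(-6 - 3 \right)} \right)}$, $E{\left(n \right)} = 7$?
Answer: $- \frac{13170937}{61350256} \approx -0.21468$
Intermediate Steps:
$z = -6577$ ($z = -6591 - -14 = -6591 + 14 = -6577$)
$- \frac{6841}{z} - \frac{46820}{37312} = - \frac{6841}{-6577} - \frac{46820}{37312} = \left(-6841\right) \left(- \frac{1}{6577}\right) - \frac{11705}{9328} = \frac{6841}{6577} - \frac{11705}{9328} = - \frac{13170937}{61350256}$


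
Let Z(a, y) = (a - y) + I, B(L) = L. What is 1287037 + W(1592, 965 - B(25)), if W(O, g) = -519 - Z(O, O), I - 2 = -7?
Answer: 1286523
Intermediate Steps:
I = -5 (I = 2 - 7 = -5)
Z(a, y) = -5 + a - y (Z(a, y) = (a - y) - 5 = -5 + a - y)
W(O, g) = -514 (W(O, g) = -519 - (-5 + O - O) = -519 - 1*(-5) = -519 + 5 = -514)
1287037 + W(1592, 965 - B(25)) = 1287037 - 514 = 1286523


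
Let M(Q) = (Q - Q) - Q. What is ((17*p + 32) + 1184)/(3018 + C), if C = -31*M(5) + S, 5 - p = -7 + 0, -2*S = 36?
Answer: 284/631 ≈ 0.45008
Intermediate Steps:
S = -18 (S = -½*36 = -18)
p = 12 (p = 5 - (-7 + 0) = 5 - 1*(-7) = 5 + 7 = 12)
M(Q) = -Q (M(Q) = 0 - Q = -Q)
C = 137 (C = -(-31)*5 - 18 = -31*(-5) - 18 = 155 - 18 = 137)
((17*p + 32) + 1184)/(3018 + C) = ((17*12 + 32) + 1184)/(3018 + 137) = ((204 + 32) + 1184)/3155 = (236 + 1184)*(1/3155) = 1420*(1/3155) = 284/631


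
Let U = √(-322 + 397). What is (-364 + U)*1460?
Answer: -531440 + 7300*√3 ≈ -5.1880e+5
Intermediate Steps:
U = 5*√3 (U = √75 = 5*√3 ≈ 8.6602)
(-364 + U)*1460 = (-364 + 5*√3)*1460 = -531440 + 7300*√3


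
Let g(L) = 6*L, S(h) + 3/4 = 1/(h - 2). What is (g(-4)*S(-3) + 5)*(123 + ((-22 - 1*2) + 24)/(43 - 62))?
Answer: 17097/5 ≈ 3419.4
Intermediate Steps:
S(h) = -¾ + 1/(-2 + h) (S(h) = -¾ + 1/(h - 2) = -¾ + 1/(-2 + h))
(g(-4)*S(-3) + 5)*(123 + ((-22 - 1*2) + 24)/(43 - 62)) = ((6*(-4))*((10 - 3*(-3))/(4*(-2 - 3))) + 5)*(123 + ((-22 - 1*2) + 24)/(43 - 62)) = (-6*(10 + 9)/(-5) + 5)*(123 + ((-22 - 2) + 24)/(-19)) = (-6*(-1)*19/5 + 5)*(123 + (-24 + 24)*(-1/19)) = (-24*(-19/20) + 5)*(123 + 0*(-1/19)) = (114/5 + 5)*(123 + 0) = (139/5)*123 = 17097/5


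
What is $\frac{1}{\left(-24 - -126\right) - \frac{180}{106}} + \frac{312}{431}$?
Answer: $\frac{1681435}{2291196} \approx 0.73387$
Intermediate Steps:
$\frac{1}{\left(-24 - -126\right) - \frac{180}{106}} + \frac{312}{431} = \frac{1}{\left(-24 + 126\right) - \frac{90}{53}} + 312 \cdot \frac{1}{431} = \frac{1}{102 - \frac{90}{53}} + \frac{312}{431} = \frac{1}{\frac{5316}{53}} + \frac{312}{431} = \frac{53}{5316} + \frac{312}{431} = \frac{1681435}{2291196}$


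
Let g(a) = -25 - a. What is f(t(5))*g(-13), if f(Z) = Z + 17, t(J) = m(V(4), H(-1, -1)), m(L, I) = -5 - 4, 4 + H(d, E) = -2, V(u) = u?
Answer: -96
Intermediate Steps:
H(d, E) = -6 (H(d, E) = -4 - 2 = -6)
m(L, I) = -9
t(J) = -9
f(Z) = 17 + Z
f(t(5))*g(-13) = (17 - 9)*(-25 - 1*(-13)) = 8*(-25 + 13) = 8*(-12) = -96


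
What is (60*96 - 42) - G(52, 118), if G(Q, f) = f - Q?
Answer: 5652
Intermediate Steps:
(60*96 - 42) - G(52, 118) = (60*96 - 42) - (118 - 1*52) = (5760 - 42) - (118 - 52) = 5718 - 1*66 = 5718 - 66 = 5652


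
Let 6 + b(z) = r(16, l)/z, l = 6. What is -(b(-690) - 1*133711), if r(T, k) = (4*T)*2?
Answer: 46132429/345 ≈ 1.3372e+5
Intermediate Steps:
r(T, k) = 8*T
b(z) = -6 + 128/z (b(z) = -6 + (8*16)/z = -6 + 128/z)
-(b(-690) - 1*133711) = -((-6 + 128/(-690)) - 1*133711) = -((-6 + 128*(-1/690)) - 133711) = -((-6 - 64/345) - 133711) = -(-2134/345 - 133711) = -1*(-46132429/345) = 46132429/345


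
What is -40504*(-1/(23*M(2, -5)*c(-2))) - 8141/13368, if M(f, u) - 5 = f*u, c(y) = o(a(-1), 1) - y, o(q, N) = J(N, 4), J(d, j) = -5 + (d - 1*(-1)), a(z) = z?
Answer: 540521257/1537320 ≈ 351.60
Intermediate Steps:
J(d, j) = -4 + d (J(d, j) = -5 + (d + 1) = -5 + (1 + d) = -4 + d)
o(q, N) = -4 + N
c(y) = -3 - y (c(y) = (-4 + 1) - y = -3 - y)
M(f, u) = 5 + f*u
-40504*(-1/(23*M(2, -5)*c(-2))) - 8141/13368 = -40504*(-1/(23*(-3 - 1*(-2))*(5 + 2*(-5)))) - 8141/13368 = -40504*(-1/(23*(-3 + 2)*(5 - 10))) - 8141*1/13368 = -40504/(-23*(-1)*(-5)) - 8141/13368 = -40504/(23*(-5)) - 8141/13368 = -40504/(-115) - 8141/13368 = -40504*(-1/115) - 8141/13368 = 40504/115 - 8141/13368 = 540521257/1537320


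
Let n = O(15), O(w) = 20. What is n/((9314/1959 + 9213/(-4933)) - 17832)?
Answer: -193274940/172296038809 ≈ -0.0011218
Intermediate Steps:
n = 20
n/((9314/1959 + 9213/(-4933)) - 17832) = 20/((9314/1959 + 9213/(-4933)) - 17832) = 20/((9314*(1/1959) + 9213*(-1/4933)) - 17832) = 20/((9314/1959 - 9213/4933) - 17832) = 20/(27897695/9663747 - 17832) = 20/(-172296038809/9663747) = -9663747/172296038809*20 = -193274940/172296038809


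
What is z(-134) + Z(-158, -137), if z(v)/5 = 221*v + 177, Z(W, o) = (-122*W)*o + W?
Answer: -2788155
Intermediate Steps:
Z(W, o) = W - 122*W*o (Z(W, o) = -122*W*o + W = W - 122*W*o)
z(v) = 885 + 1105*v (z(v) = 5*(221*v + 177) = 5*(177 + 221*v) = 885 + 1105*v)
z(-134) + Z(-158, -137) = (885 + 1105*(-134)) - 158*(1 - 122*(-137)) = (885 - 148070) - 158*(1 + 16714) = -147185 - 158*16715 = -147185 - 2640970 = -2788155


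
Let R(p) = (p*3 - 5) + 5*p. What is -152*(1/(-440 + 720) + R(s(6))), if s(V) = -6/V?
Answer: 69141/35 ≈ 1975.5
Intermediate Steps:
R(p) = -5 + 8*p (R(p) = (3*p - 5) + 5*p = (-5 + 3*p) + 5*p = -5 + 8*p)
-152*(1/(-440 + 720) + R(s(6))) = -152*(1/(-440 + 720) + (-5 + 8*(-6/6))) = -152*(1/280 + (-5 + 8*(-6*⅙))) = -152*(1/280 + (-5 + 8*(-1))) = -152*(1/280 + (-5 - 8)) = -152*(1/280 - 13) = -152*(-3639/280) = 69141/35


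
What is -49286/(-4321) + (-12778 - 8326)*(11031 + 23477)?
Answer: -3146797721786/4321 ≈ -7.2826e+8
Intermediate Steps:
-49286/(-4321) + (-12778 - 8326)*(11031 + 23477) = -49286*(-1/4321) - 21104*34508 = 49286/4321 - 728256832 = -3146797721786/4321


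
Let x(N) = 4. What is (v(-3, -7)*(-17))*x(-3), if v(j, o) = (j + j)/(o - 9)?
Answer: -51/2 ≈ -25.500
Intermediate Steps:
v(j, o) = 2*j/(-9 + o) (v(j, o) = (2*j)/(-9 + o) = 2*j/(-9 + o))
(v(-3, -7)*(-17))*x(-3) = ((2*(-3)/(-9 - 7))*(-17))*4 = ((2*(-3)/(-16))*(-17))*4 = ((2*(-3)*(-1/16))*(-17))*4 = ((3/8)*(-17))*4 = -51/8*4 = -51/2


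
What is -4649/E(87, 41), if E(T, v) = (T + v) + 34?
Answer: -4649/162 ≈ -28.698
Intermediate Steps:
E(T, v) = 34 + T + v
-4649/E(87, 41) = -4649/(34 + 87 + 41) = -4649/162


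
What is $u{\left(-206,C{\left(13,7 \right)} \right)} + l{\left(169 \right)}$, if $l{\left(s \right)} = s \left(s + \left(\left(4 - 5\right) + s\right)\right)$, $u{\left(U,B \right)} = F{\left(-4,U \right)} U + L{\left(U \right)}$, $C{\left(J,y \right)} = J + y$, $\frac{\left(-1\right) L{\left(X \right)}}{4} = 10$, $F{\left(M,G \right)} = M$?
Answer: $57737$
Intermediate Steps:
$L{\left(X \right)} = -40$ ($L{\left(X \right)} = \left(-4\right) 10 = -40$)
$u{\left(U,B \right)} = -40 - 4 U$ ($u{\left(U,B \right)} = - 4 U - 40 = -40 - 4 U$)
$l{\left(s \right)} = s \left(-1 + 2 s\right)$ ($l{\left(s \right)} = s \left(s + \left(-1 + s\right)\right) = s \left(-1 + 2 s\right)$)
$u{\left(-206,C{\left(13,7 \right)} \right)} + l{\left(169 \right)} = \left(-40 - -824\right) + 169 \left(-1 + 2 \cdot 169\right) = \left(-40 + 824\right) + 169 \left(-1 + 338\right) = 784 + 169 \cdot 337 = 784 + 56953 = 57737$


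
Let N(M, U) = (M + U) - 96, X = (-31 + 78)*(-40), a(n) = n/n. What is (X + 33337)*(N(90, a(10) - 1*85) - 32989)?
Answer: -1040566103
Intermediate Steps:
a(n) = 1
X = -1880 (X = 47*(-40) = -1880)
N(M, U) = -96 + M + U
(X + 33337)*(N(90, a(10) - 1*85) - 32989) = (-1880 + 33337)*((-96 + 90 + (1 - 1*85)) - 32989) = 31457*((-96 + 90 + (1 - 85)) - 32989) = 31457*((-96 + 90 - 84) - 32989) = 31457*(-90 - 32989) = 31457*(-33079) = -1040566103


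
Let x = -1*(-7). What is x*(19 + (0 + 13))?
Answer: 224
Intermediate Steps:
x = 7
x*(19 + (0 + 13)) = 7*(19 + (0 + 13)) = 7*(19 + 13) = 7*32 = 224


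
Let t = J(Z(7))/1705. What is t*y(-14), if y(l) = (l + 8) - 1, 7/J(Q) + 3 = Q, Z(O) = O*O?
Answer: -49/78430 ≈ -0.00062476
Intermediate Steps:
Z(O) = O²
J(Q) = 7/(-3 + Q)
y(l) = 7 + l (y(l) = (8 + l) - 1 = 7 + l)
t = 7/78430 (t = (7/(-3 + 7²))/1705 = (7/(-3 + 49))*(1/1705) = (7/46)*(1/1705) = 7/78430 ≈ 8.9252e-5)
t*y(-14) = 7*(7 - 14)/78430 = (7/78430)*(-7) = -49/78430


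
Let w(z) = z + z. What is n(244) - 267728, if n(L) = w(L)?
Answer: -267240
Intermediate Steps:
w(z) = 2*z
n(L) = 2*L
n(244) - 267728 = 2*244 - 267728 = 488 - 267728 = -267240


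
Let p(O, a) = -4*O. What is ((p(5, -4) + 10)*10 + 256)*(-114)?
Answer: -17784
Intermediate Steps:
((p(5, -4) + 10)*10 + 256)*(-114) = ((-4*5 + 10)*10 + 256)*(-114) = ((-20 + 10)*10 + 256)*(-114) = (-10*10 + 256)*(-114) = (-100 + 256)*(-114) = 156*(-114) = -17784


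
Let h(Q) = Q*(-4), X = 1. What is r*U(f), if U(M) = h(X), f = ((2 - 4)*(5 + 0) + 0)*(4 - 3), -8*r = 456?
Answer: 228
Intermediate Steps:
r = -57 (r = -1/8*456 = -57)
f = -10 (f = (-2*5 + 0)*1 = (-10 + 0)*1 = -10*1 = -10)
h(Q) = -4*Q
U(M) = -4 (U(M) = -4*1 = -4)
r*U(f) = -57*(-4) = 228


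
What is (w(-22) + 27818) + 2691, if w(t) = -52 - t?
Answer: 30479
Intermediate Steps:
(w(-22) + 27818) + 2691 = ((-52 - 1*(-22)) + 27818) + 2691 = ((-52 + 22) + 27818) + 2691 = (-30 + 27818) + 2691 = 27788 + 2691 = 30479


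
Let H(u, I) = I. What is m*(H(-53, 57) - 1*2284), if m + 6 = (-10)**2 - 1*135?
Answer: 91307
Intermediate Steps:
m = -41 (m = -6 + ((-10)**2 - 1*135) = -6 + (100 - 135) = -6 - 35 = -41)
m*(H(-53, 57) - 1*2284) = -41*(57 - 1*2284) = -41*(57 - 2284) = -41*(-2227) = 91307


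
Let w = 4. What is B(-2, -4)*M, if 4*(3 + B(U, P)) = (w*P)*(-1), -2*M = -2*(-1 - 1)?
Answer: -2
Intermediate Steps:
M = -2 (M = -(-1)*(-1 - 1) = -(-1)*(-2) = -½*4 = -2)
B(U, P) = -3 - P (B(U, P) = -3 + ((4*P)*(-1))/4 = -3 + (-4*P)/4 = -3 - P)
B(-2, -4)*M = (-3 - 1*(-4))*(-2) = (-3 + 4)*(-2) = 1*(-2) = -2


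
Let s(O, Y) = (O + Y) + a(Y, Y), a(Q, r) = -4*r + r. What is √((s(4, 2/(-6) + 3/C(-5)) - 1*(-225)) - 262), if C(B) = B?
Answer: I*√7005/15 ≈ 5.5797*I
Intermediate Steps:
a(Q, r) = -3*r
s(O, Y) = O - 2*Y (s(O, Y) = (O + Y) - 3*Y = O - 2*Y)
√((s(4, 2/(-6) + 3/C(-5)) - 1*(-225)) - 262) = √(((4 - 2*(2/(-6) + 3/(-5))) - 1*(-225)) - 262) = √(((4 - 2*(2*(-⅙) + 3*(-⅕))) + 225) - 262) = √(((4 - 2*(-⅓ - ⅗)) + 225) - 262) = √(((4 - 2*(-14/15)) + 225) - 262) = √(((4 + 28/15) + 225) - 262) = √((88/15 + 225) - 262) = √(3463/15 - 262) = √(-467/15) = I*√7005/15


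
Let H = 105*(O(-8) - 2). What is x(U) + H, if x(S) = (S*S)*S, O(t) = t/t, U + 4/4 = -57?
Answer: -195217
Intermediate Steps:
U = -58 (U = -1 - 57 = -58)
O(t) = 1
x(S) = S**3 (x(S) = S**2*S = S**3)
H = -105 (H = 105*(1 - 2) = 105*(-1) = -105)
x(U) + H = (-58)**3 - 105 = -195112 - 105 = -195217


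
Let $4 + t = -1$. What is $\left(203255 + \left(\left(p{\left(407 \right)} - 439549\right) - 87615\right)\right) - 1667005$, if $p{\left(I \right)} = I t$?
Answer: $-1992949$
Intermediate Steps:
$t = -5$ ($t = -4 - 1 = -5$)
$p{\left(I \right)} = - 5 I$ ($p{\left(I \right)} = I \left(-5\right) = - 5 I$)
$\left(203255 + \left(\left(p{\left(407 \right)} - 439549\right) - 87615\right)\right) - 1667005 = \left(203255 - 529199\right) - 1667005 = -325944 - 1667005 = -1992949$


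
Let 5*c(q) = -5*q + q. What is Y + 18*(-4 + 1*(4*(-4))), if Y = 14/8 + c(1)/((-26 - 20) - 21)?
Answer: -480039/1340 ≈ -358.24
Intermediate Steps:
c(q) = -4*q/5 (c(q) = (-5*q + q)/5 = (-4*q)/5 = -4*q/5)
Y = 2361/1340 (Y = 14/8 + (-⅘*1)/((-26 - 20) - 21) = 14*(⅛) - 4/(5*(-46 - 21)) = 7/4 - ⅘/(-67) = 7/4 - ⅘*(-1/67) = 7/4 + 4/335 = 2361/1340 ≈ 1.7619)
Y + 18*(-4 + 1*(4*(-4))) = 2361/1340 + 18*(-4 + 1*(4*(-4))) = 2361/1340 + 18*(-4 + 1*(-16)) = 2361/1340 + 18*(-4 - 16) = 2361/1340 + 18*(-20) = 2361/1340 - 360 = -480039/1340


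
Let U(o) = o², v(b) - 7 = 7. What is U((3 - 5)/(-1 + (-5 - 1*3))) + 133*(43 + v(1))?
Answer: 614065/81 ≈ 7581.0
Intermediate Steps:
v(b) = 14 (v(b) = 7 + 7 = 14)
U((3 - 5)/(-1 + (-5 - 1*3))) + 133*(43 + v(1)) = ((3 - 5)/(-1 + (-5 - 1*3)))² + 133*(43 + 14) = (-2/(-1 + (-5 - 3)))² + 133*57 = (-2/(-1 - 8))² + 7581 = (-2/(-9))² + 7581 = (-2*(-⅑))² + 7581 = (2/9)² + 7581 = 4/81 + 7581 = 614065/81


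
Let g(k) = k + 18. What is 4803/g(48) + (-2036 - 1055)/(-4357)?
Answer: 7043559/95854 ≈ 73.482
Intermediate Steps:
g(k) = 18 + k
4803/g(48) + (-2036 - 1055)/(-4357) = 4803/(18 + 48) + (-2036 - 1055)/(-4357) = 4803/66 - 3091*(-1/4357) = 4803*(1/66) + 3091/4357 = 1601/22 + 3091/4357 = 7043559/95854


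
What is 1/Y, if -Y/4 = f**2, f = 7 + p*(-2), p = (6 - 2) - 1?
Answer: -1/4 ≈ -0.25000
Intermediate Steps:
p = 3 (p = 4 - 1 = 3)
f = 1 (f = 7 + 3*(-2) = 7 - 6 = 1)
Y = -4 (Y = -4*1**2 = -4*1 = -4)
1/Y = 1/(-4) = -1/4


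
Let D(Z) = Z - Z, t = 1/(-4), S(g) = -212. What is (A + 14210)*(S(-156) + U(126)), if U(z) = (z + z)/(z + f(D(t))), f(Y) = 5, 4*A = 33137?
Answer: -619041760/131 ≈ -4.7255e+6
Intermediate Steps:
A = 33137/4 (A = (¼)*33137 = 33137/4 ≈ 8284.3)
t = -¼ ≈ -0.25000
D(Z) = 0
U(z) = 2*z/(5 + z) (U(z) = (z + z)/(z + 5) = (2*z)/(5 + z) = 2*z/(5 + z))
(A + 14210)*(S(-156) + U(126)) = (33137/4 + 14210)*(-212 + 2*126/(5 + 126)) = 89977*(-212 + 2*126/131)/4 = 89977*(-212 + 2*126*(1/131))/4 = 89977*(-212 + 252/131)/4 = (89977/4)*(-27520/131) = -619041760/131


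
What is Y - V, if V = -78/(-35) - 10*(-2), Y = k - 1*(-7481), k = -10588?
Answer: -109523/35 ≈ -3129.2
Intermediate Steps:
Y = -3107 (Y = -10588 - 1*(-7481) = -10588 + 7481 = -3107)
V = 778/35 (V = -78*(-1/35) + 20 = 78/35 + 20 = 778/35 ≈ 22.229)
Y - V = -3107 - 1*778/35 = -3107 - 778/35 = -109523/35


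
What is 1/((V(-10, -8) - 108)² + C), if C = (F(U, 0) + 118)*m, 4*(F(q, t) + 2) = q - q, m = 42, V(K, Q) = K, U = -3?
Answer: 1/18796 ≈ 5.3203e-5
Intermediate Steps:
F(q, t) = -2 (F(q, t) = -2 + (q - q)/4 = -2 + (¼)*0 = -2 + 0 = -2)
C = 4872 (C = (-2 + 118)*42 = 116*42 = 4872)
1/((V(-10, -8) - 108)² + C) = 1/((-10 - 108)² + 4872) = 1/((-118)² + 4872) = 1/(13924 + 4872) = 1/18796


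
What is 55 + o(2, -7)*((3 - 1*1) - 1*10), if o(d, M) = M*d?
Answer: 167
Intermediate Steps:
55 + o(2, -7)*((3 - 1*1) - 1*10) = 55 + (-7*2)*((3 - 1*1) - 1*10) = 55 - 14*((3 - 1) - 10) = 55 - 14*(2 - 10) = 55 - 14*(-8) = 55 + 112 = 167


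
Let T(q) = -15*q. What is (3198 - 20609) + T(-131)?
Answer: -15446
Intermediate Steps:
(3198 - 20609) + T(-131) = (3198 - 20609) - 15*(-131) = -17411 + 1965 = -15446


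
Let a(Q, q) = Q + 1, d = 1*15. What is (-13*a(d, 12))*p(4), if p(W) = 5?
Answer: -1040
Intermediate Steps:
d = 15
a(Q, q) = 1 + Q
(-13*a(d, 12))*p(4) = -13*(1 + 15)*5 = -13*16*5 = -208*5 = -1040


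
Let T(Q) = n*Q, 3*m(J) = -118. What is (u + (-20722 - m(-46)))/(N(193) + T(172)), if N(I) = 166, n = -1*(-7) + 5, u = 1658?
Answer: -28537/3345 ≈ -8.5312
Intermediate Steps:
n = 12 (n = 7 + 5 = 12)
m(J) = -118/3 (m(J) = (⅓)*(-118) = -118/3)
T(Q) = 12*Q
(u + (-20722 - m(-46)))/(N(193) + T(172)) = (1658 + (-20722 - 1*(-118/3)))/(166 + 12*172) = (1658 + (-20722 + 118/3))/(166 + 2064) = (1658 - 62048/3)/2230 = -57074/3*1/2230 = -28537/3345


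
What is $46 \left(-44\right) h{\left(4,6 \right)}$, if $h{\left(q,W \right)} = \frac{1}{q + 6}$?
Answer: $- \frac{1012}{5} \approx -202.4$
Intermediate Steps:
$h{\left(q,W \right)} = \frac{1}{6 + q}$
$46 \left(-44\right) h{\left(4,6 \right)} = \frac{46 \left(-44\right)}{6 + 4} = - \frac{2024}{10} = \left(-2024\right) \frac{1}{10} = - \frac{1012}{5}$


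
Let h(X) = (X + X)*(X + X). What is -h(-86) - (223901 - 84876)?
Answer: -168609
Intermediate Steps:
h(X) = 4*X**2 (h(X) = (2*X)*(2*X) = 4*X**2)
-h(-86) - (223901 - 84876) = -4*(-86)**2 - (223901 - 84876) = -4*7396 - 1*139025 = -1*29584 - 139025 = -29584 - 139025 = -168609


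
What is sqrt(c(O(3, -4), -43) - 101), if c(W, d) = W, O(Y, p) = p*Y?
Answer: I*sqrt(113) ≈ 10.63*I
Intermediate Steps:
O(Y, p) = Y*p
sqrt(c(O(3, -4), -43) - 101) = sqrt(3*(-4) - 101) = sqrt(-12 - 101) = sqrt(-113) = I*sqrt(113)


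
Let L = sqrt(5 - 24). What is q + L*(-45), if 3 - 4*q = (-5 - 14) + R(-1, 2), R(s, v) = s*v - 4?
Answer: 7 - 45*I*sqrt(19) ≈ 7.0 - 196.15*I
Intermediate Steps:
R(s, v) = -4 + s*v
L = I*sqrt(19) (L = sqrt(-19) = I*sqrt(19) ≈ 4.3589*I)
q = 7 (q = 3/4 - ((-5 - 14) + (-4 - 1*2))/4 = 3/4 - (-19 + (-4 - 2))/4 = 3/4 - (-19 - 6)/4 = 3/4 - 1/4*(-25) = 3/4 + 25/4 = 7)
q + L*(-45) = 7 + (I*sqrt(19))*(-45) = 7 - 45*I*sqrt(19)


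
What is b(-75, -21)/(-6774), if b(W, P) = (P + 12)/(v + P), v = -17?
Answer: -3/85804 ≈ -3.4963e-5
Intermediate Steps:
b(W, P) = (12 + P)/(-17 + P) (b(W, P) = (P + 12)/(-17 + P) = (12 + P)/(-17 + P))
b(-75, -21)/(-6774) = ((12 - 21)/(-17 - 21))/(-6774) = (-9/(-38))*(-1/6774) = -1/38*(-9)*(-1/6774) = (9/38)*(-1/6774) = -3/85804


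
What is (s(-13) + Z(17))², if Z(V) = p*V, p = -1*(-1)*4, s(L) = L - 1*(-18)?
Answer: 5329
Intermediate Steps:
s(L) = 18 + L (s(L) = L + 18 = 18 + L)
p = 4 (p = 1*4 = 4)
Z(V) = 4*V
(s(-13) + Z(17))² = ((18 - 13) + 4*17)² = (5 + 68)² = 73² = 5329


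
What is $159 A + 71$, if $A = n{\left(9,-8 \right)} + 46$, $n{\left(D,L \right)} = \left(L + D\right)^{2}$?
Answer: $7544$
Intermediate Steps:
$n{\left(D,L \right)} = \left(D + L\right)^{2}$
$A = 47$ ($A = \left(9 - 8\right)^{2} + 46 = 1^{2} + 46 = 1 + 46 = 47$)
$159 A + 71 = 159 \cdot 47 + 71 = 7473 + 71 = 7544$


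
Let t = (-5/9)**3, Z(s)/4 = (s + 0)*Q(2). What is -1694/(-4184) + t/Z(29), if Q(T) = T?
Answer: 35747479/88453944 ≈ 0.40414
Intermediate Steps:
Z(s) = 8*s (Z(s) = 4*((s + 0)*2) = 4*(s*2) = 4*(2*s) = 8*s)
t = -125/729 (t = (-5*1/9)**3 = (-5/9)**3 = -125/729 ≈ -0.17147)
-1694/(-4184) + t/Z(29) = -1694/(-4184) - 125/(729*(8*29)) = -1694*(-1/4184) - 125/729/232 = 847/2092 - 125/729*1/232 = 847/2092 - 125/169128 = 35747479/88453944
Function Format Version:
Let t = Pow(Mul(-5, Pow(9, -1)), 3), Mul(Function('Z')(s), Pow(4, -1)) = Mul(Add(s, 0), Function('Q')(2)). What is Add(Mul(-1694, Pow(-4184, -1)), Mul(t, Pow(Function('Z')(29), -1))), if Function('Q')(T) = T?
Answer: Rational(35747479, 88453944) ≈ 0.40414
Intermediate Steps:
Function('Z')(s) = Mul(8, s) (Function('Z')(s) = Mul(4, Mul(Add(s, 0), 2)) = Mul(4, Mul(s, 2)) = Mul(4, Mul(2, s)) = Mul(8, s))
t = Rational(-125, 729) (t = Pow(Mul(-5, Rational(1, 9)), 3) = Pow(Rational(-5, 9), 3) = Rational(-125, 729) ≈ -0.17147)
Add(Mul(-1694, Pow(-4184, -1)), Mul(t, Pow(Function('Z')(29), -1))) = Add(Mul(-1694, Pow(-4184, -1)), Mul(Rational(-125, 729), Pow(Mul(8, 29), -1))) = Add(Mul(-1694, Rational(-1, 4184)), Mul(Rational(-125, 729), Pow(232, -1))) = Add(Rational(847, 2092), Mul(Rational(-125, 729), Rational(1, 232))) = Add(Rational(847, 2092), Rational(-125, 169128)) = Rational(35747479, 88453944)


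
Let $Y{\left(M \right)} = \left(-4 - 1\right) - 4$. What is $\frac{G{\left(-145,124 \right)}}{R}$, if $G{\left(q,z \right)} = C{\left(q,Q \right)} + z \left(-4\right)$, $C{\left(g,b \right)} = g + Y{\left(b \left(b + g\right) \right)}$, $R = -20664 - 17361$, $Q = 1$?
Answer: $\frac{2}{117} \approx 0.017094$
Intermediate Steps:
$Y{\left(M \right)} = -9$ ($Y{\left(M \right)} = -5 - 4 = -9$)
$R = -38025$
$C{\left(g,b \right)} = -9 + g$ ($C{\left(g,b \right)} = g - 9 = -9 + g$)
$G{\left(q,z \right)} = -9 + q - 4 z$ ($G{\left(q,z \right)} = \left(-9 + q\right) + z \left(-4\right) = \left(-9 + q\right) - 4 z = -9 + q - 4 z$)
$\frac{G{\left(-145,124 \right)}}{R} = \frac{-9 - 145 - 496}{-38025} = \left(-9 - 145 - 496\right) \left(- \frac{1}{38025}\right) = \left(-650\right) \left(- \frac{1}{38025}\right) = \frac{2}{117}$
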